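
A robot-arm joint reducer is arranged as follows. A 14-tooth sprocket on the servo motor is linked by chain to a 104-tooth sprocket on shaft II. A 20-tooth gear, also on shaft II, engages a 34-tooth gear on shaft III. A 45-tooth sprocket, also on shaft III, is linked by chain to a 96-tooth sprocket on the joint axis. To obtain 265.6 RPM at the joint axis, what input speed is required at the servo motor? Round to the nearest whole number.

Overall ratio R = 7.4286 × 1.7 × 2.1333 = 26.941.
Required input speed = output speed × R = 265.6 × 26.941 = 7155.5 RPM.

7156 RPM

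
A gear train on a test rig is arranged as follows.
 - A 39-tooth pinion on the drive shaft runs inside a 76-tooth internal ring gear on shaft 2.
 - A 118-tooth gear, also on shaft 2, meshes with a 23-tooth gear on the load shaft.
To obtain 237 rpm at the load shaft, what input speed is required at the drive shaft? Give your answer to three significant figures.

Overall ratio R = 1.9487 × 0.19492 = 0.37983.
Required input speed = output speed × R = 237 × 0.37983 = 90.021 rpm.

90.0 rpm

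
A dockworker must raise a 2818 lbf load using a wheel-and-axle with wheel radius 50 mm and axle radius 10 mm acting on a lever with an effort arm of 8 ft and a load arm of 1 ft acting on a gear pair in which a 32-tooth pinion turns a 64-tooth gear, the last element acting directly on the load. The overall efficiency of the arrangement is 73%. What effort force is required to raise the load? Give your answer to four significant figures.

48.25 lbf

Wheel-and-axle MA = R/r = 50/10 = 5.
Lever MA = effort arm / load arm = 8/1 = 8.
Gear pair MA = 64/32 = 2.
Combined ideal MA = 5 × 8 × 2 = 80.
Actual MA = 80 × 0.73 = 58.4.
Effort = load / actual MA = 2818 / 58.4 = 48.253 lbf.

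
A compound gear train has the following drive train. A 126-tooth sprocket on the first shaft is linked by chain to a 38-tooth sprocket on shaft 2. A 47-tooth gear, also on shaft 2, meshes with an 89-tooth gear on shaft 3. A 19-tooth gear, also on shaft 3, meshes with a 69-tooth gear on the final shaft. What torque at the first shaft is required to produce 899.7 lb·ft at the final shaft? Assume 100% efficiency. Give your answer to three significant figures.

Overall ratio R = 0.30159 × 1.8936 × 3.6316 = 2.074.
Input torque = output torque / R = 899.7 / 2.074 = 433.81 lb·ft.

434 lb·ft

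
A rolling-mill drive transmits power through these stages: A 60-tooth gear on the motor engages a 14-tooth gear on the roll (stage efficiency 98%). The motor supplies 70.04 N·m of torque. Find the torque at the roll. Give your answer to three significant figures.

gear mesh 14/60 = 0.23333 → τ = 70.04·0.23333·0.98 = 16.016 N·m

16.0 N·m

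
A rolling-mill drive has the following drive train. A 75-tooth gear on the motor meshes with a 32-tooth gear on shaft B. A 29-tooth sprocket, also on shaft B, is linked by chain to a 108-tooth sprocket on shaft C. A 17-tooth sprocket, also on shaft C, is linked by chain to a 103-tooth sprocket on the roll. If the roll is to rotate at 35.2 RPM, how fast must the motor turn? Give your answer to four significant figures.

338.9 RPM

Overall ratio R = 0.42667 × 3.7241 × 6.0588 = 9.6273.
Required input speed = output speed × R = 35.2 × 9.6273 = 338.88 RPM.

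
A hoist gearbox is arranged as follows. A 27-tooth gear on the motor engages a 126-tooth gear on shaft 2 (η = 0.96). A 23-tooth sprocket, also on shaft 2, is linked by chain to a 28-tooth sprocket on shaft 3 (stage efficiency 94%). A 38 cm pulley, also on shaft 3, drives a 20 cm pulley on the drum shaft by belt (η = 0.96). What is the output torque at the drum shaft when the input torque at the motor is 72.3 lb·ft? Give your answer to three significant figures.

Gear mesh: ratio = 126/27 = 4.6667; torque at shaft 2 = 72.3 × 4.6667 × 0.96 = 323.9 lb·ft.
Chain: ratio = 28/23 = 1.2174; torque at shaft 3 = 323.9 × 1.2174 × 0.94 = 370.66 lb·ft.
Belt: ratio = 20/38 = 0.52632; torque at the drum shaft = 370.66 × 0.52632 × 0.96 = 187.28 lb·ft.

187 lb·ft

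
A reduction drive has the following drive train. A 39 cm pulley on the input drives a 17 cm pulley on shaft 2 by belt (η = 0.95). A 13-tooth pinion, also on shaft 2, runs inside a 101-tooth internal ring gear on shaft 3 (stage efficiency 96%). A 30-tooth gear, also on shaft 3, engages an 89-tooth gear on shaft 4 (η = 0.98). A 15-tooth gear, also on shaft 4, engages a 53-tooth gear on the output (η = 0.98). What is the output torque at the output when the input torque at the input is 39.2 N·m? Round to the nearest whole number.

1219 N·m

After the belt (17/39): 39.2 × 0.4359 × 0.95 = 16.233 N·m
After the internal gear (101/13): 16.233 × 7.7692 × 0.96 = 121.07 N·m
After the gear mesh (89/30): 121.07 × 2.9667 × 0.98 = 352 N·m
After the gear mesh (53/15): 352 × 3.5333 × 0.98 = 1218.8 N·m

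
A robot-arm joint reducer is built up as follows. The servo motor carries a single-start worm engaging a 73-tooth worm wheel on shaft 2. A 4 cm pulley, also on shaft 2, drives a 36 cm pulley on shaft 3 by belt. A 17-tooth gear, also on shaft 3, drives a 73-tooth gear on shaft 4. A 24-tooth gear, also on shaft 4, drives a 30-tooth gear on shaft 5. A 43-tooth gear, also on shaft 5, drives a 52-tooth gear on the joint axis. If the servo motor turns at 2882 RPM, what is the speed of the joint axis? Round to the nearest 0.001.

worm 73/1 = 73 → 2882/73 = 39.479 RPM
belt 36/4 = 9 → 39.479/9 = 4.3866 RPM
gear mesh 73/17 = 4.2941 → 4.3866/4.2941 = 1.0215 RPM
gear mesh 30/24 = 1.25 → 1.0215/1.25 = 0.81723 RPM
gear mesh 52/43 = 1.2093 → 0.81723/1.2093 = 0.67579 RPM

0.676 RPM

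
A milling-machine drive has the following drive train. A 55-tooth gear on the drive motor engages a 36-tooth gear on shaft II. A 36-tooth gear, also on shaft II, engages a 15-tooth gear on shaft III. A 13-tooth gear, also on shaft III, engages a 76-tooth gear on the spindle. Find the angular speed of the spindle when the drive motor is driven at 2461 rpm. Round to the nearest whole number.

Gear mesh: ratio = 36/55 = 0.65455, so shaft II turns at 2461 / 0.65455 = 3759.9 rpm.
Gear mesh: ratio = 15/36 = 0.41667, so shaft III turns at 3759.9 / 0.41667 = 9023.7 rpm.
Gear mesh: ratio = 76/13 = 5.8462, so the spindle turns at 9023.7 / 5.8462 = 1543.5 rpm.

1544 rpm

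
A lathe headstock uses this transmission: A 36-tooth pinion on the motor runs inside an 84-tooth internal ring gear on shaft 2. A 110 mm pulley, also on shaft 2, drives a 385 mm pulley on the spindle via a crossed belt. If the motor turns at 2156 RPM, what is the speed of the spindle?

264 RPM

Internal gear: ratio = 84/36 = 2.3333, so shaft 2 turns at 2156 / 2.3333 = 924 RPM.
Belt: ratio = 385/110 = 3.5, so the spindle turns at 924 / 3.5 = 264 RPM.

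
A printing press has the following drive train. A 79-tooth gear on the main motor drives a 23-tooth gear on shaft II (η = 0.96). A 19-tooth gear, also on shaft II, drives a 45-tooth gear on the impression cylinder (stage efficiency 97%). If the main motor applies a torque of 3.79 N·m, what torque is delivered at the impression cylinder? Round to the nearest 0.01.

After the gear mesh (23/79): 3.79 × 0.29114 × 0.96 = 1.0593 N·m
After the gear mesh (45/19): 1.0593 × 2.3684 × 0.97 = 2.4336 N·m

2.43 N·m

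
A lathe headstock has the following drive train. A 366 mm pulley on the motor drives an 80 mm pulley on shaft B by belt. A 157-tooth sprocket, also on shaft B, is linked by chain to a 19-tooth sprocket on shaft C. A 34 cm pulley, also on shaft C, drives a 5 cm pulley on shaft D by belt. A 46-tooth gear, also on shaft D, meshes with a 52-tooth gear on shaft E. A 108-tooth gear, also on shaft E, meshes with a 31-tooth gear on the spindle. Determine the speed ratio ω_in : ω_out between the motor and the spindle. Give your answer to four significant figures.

0.001262

Each stage contributes driven/driver: belt 80/366 = 0.21858, chain 19/157 = 0.12102, belt 5/34 = 0.14706, gear mesh 52/46 = 1.1304, gear mesh 31/108 = 0.28704.
Overall: 0.21858 × 0.12102 × 0.14706 × 1.1304 × 0.28704 = 0.0012622.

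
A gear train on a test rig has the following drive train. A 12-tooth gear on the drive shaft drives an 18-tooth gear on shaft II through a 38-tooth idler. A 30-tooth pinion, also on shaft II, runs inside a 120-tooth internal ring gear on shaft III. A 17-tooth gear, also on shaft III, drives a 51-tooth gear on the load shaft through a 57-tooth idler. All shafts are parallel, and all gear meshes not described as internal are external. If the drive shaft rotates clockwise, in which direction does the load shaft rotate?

clockwise

the drive shaft → shaft II: driver → idler → driven is 2 external meshes, 2 reversals → CW.
shaft II → shaft III: internal mesh, same direction → CW.
shaft III → the load shaft: driver → idler → driven is 2 external meshes, 2 reversals → CW.
4 reversals in total — an even number — so the load shaft turns the same way as the drive shaft.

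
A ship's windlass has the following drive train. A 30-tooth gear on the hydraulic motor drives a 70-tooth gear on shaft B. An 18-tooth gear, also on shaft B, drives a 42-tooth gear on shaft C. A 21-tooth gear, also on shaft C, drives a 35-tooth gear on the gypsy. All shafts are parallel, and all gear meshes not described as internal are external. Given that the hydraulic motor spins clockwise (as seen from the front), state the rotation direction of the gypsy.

counterclockwise

the hydraulic motor → shaft B: external mesh, 1 reversal → CCW.
shaft B → shaft C: external mesh, 1 reversal → CW.
shaft C → the gypsy: external mesh, 1 reversal → CCW.
3 reversals in total — an odd number — so the gypsy turns opposite to the hydraulic motor.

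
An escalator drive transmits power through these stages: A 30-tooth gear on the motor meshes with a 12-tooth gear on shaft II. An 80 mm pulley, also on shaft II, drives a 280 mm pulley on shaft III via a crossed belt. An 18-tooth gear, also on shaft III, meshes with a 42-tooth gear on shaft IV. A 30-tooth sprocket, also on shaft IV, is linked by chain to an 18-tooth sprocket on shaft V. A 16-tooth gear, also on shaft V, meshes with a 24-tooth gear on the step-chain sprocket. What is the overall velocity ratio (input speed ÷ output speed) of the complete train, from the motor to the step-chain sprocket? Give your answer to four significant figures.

Each stage contributes driven/driver: gear mesh 12/30 = 0.4, belt 280/80 = 3.5, gear mesh 42/18 = 2.3333, chain 18/30 = 0.6, gear mesh 24/16 = 1.5.
Overall: 0.4 × 3.5 × 2.3333 × 0.6 × 1.5 = 2.94.

2.940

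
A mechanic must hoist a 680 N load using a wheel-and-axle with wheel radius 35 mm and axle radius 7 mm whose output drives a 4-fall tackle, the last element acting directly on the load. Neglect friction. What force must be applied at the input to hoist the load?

Wheel-and-axle MA = R/r = 35/7 = 5.
Block-and-tackle MA = number of supporting rope parts = 4.
Combined ideal MA = 5 × 4 = 20.
Effort = load / MA = 680 / 20 = 34 N.

34 N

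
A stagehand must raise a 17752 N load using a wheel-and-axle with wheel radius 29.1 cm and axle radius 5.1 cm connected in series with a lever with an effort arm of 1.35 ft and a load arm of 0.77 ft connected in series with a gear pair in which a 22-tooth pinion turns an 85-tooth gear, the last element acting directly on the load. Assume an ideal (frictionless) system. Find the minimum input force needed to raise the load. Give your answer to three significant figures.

459 N

Wheel-and-axle MA = R/r = 29.1/5.1 = 5.7059.
Lever MA = effort arm / load arm = 1.35/0.77 = 1.7532.
Gear pair MA = 85/22 = 3.8636.
Combined ideal MA = 5.7059 × 1.7532 × 3.8636 = 38.651.
Effort = load / MA = 17752 / 38.651 = 459.29 N.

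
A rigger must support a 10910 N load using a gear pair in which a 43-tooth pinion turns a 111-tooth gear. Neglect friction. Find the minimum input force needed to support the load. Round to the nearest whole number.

Gear pair MA = 111/43 = 2.5814.
Effort = load / MA = 10910 / 2.5814 = 4226.4 N.

4226 N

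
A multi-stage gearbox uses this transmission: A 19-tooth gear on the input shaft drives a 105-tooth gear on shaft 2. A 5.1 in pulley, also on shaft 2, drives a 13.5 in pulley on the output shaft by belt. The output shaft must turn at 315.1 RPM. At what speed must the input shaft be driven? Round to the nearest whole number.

Overall ratio R = 5.5263 × 2.6471 = 14.628.
Required input speed = output speed × R = 315.1 × 14.628 = 4609.4 RPM.

4609 RPM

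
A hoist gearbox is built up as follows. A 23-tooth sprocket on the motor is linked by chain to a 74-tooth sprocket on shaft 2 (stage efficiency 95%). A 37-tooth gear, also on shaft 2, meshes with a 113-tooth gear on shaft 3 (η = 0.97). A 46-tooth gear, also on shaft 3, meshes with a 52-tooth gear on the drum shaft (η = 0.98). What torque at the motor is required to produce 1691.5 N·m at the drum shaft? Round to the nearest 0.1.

Overall ratio R = 3.2174 × 3.0541 × 1.1304 = 11.108; overall efficiency η = 0.95 × 0.97 × 0.98 = 0.9031.
Input torque = output torque / (R × η) = 1691.5 / (11.108 × 0.9031) = 168.63 N·m.

168.6 N·m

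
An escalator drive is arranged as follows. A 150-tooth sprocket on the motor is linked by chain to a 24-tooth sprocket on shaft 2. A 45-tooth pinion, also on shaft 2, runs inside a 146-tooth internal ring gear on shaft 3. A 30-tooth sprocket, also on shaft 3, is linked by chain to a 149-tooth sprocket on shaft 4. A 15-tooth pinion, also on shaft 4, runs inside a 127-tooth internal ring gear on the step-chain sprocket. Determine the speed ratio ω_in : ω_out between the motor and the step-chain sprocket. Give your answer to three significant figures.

Each stage contributes driven/driver: chain 24/150 = 0.16, internal gear 146/45 = 3.2444, chain 149/30 = 4.9667, internal gear 127/15 = 8.4667.
Overall: 0.16 × 3.2444 × 4.9667 × 8.4667 = 21.829.

21.8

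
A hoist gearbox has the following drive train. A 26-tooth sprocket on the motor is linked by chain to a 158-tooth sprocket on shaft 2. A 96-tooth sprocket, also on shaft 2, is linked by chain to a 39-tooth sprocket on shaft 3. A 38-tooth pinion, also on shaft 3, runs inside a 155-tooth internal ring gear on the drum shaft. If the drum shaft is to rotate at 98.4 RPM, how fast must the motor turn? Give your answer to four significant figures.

990.9 RPM

Overall ratio R = 6.0769 × 0.40625 × 4.0789 = 10.07.
Required input speed = output speed × R = 98.4 × 10.07 = 990.88 RPM.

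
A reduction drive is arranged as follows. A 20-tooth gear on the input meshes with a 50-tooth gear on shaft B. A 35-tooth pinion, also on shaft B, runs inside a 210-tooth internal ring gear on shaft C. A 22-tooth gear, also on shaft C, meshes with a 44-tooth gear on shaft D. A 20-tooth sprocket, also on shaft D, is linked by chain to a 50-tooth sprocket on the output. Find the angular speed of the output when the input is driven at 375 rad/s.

5 rad/s

Gear mesh: ratio = 50/20 = 2.5, so shaft B turns at 375 / 2.5 = 150 rad/s.
Internal gear: ratio = 210/35 = 6, so shaft C turns at 150 / 6 = 25 rad/s.
Gear mesh: ratio = 44/22 = 2, so shaft D turns at 25 / 2 = 12.5 rad/s.
Chain: ratio = 50/20 = 2.5, so the output turns at 12.5 / 2.5 = 5 rad/s.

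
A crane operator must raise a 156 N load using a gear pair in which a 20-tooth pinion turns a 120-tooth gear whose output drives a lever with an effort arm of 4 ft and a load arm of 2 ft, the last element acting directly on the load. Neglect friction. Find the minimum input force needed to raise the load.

13 N

Gear pair MA = 120/20 = 6.
Lever MA = effort arm / load arm = 4/2 = 2.
Combined ideal MA = 6 × 2 = 12.
Effort = load / MA = 156 / 12 = 13 N.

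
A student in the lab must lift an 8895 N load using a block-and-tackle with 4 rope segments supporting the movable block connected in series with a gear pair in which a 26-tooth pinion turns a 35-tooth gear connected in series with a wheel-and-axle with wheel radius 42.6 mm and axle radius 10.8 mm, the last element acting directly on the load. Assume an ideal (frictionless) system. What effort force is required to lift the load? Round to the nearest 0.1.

Block-and-tackle MA = number of supporting rope parts = 4.
Gear pair MA = 35/26 = 1.3462.
Wheel-and-axle MA = R/r = 42.6/10.8 = 3.9444.
Combined ideal MA = 4 × 1.3462 × 3.9444 = 21.239.
Effort = load / MA = 8895 / 21.239 = 418.8 N.

418.8 N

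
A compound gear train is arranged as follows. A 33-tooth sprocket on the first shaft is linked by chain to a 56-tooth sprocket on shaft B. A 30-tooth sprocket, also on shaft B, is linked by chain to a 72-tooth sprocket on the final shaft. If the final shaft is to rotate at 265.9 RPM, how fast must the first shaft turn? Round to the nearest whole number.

1083 RPM

Overall ratio R = 1.697 × 2.4 = 4.0727.
Required input speed = output speed × R = 265.9 × 4.0727 = 1082.9 RPM.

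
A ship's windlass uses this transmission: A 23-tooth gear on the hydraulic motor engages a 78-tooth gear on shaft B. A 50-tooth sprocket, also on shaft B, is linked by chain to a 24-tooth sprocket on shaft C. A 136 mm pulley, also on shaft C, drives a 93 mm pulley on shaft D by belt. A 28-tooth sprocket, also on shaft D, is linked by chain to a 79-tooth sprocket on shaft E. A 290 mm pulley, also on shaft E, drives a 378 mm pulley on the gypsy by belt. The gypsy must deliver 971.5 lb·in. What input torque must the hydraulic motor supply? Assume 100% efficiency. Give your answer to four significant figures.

Overall ratio R = 3.3913 × 0.48 × 0.68382 × 2.8214 × 1.3034 = 4.0937.
Input torque = output torque / R = 971.5 / 4.0937 = 237.32 lb·in.

237.3 lb·in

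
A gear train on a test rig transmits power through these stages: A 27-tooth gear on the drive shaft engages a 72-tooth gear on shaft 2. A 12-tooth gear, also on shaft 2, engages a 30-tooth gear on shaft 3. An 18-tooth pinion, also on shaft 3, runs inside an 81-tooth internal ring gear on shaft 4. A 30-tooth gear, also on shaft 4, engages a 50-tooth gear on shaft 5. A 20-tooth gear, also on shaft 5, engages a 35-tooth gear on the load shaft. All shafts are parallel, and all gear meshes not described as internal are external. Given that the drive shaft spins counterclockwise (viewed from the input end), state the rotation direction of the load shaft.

counterclockwise

the drive shaft → shaft 2: external mesh, 1 reversal → CW.
shaft 2 → shaft 3: external mesh, 1 reversal → CCW.
shaft 3 → shaft 4: internal mesh, same direction → CCW.
shaft 4 → shaft 5: external mesh, 1 reversal → CW.
shaft 5 → the load shaft: external mesh, 1 reversal → CCW.
4 reversals in total — an even number — so the load shaft turns the same way as the drive shaft.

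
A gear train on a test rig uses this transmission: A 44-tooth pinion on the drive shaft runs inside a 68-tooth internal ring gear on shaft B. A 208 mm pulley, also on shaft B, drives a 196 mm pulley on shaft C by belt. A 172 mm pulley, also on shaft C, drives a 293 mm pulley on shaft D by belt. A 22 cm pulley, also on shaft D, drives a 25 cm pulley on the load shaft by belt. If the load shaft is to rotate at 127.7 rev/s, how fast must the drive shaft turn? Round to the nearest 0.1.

360.0 rev/s

Overall ratio R = 1.5455 × 0.94231 × 1.7035 × 1.1364 = 2.8191.
Required input speed = output speed × R = 127.7 × 2.8191 = 359.99 rev/s.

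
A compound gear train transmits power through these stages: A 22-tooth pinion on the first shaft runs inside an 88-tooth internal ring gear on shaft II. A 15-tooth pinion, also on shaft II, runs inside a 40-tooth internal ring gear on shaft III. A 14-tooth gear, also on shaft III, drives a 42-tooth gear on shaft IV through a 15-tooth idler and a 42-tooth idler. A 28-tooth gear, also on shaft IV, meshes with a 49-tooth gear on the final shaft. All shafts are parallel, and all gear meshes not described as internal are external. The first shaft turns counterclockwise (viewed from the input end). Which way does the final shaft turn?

the first shaft → shaft II: internal mesh, same direction → CCW.
shaft II → shaft III: internal mesh, same direction → CCW.
shaft III → shaft IV: driver → idler → idler → driven is 3 external meshes, 3 reversals → CW.
shaft IV → the final shaft: external mesh, 1 reversal → CCW.
4 reversals in total — an even number — so the final shaft turns the same way as the first shaft.

counterclockwise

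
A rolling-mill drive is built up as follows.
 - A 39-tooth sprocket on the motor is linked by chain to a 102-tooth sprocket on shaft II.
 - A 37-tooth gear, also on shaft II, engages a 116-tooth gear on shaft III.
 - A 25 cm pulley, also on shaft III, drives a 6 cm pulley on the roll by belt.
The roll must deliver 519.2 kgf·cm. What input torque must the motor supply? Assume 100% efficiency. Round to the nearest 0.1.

Overall ratio R = 2.6154 × 3.1351 × 0.24 = 1.9679.
Input torque = output torque / R = 519.2 / 1.9679 = 263.83 kgf·cm.

263.8 kgf·cm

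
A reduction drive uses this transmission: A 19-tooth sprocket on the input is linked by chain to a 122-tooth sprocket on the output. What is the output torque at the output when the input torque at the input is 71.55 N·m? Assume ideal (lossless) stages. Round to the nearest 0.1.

chain 122/19 = 6.4211 → τ = 71.55·6.4211 = 459.43 N·m

459.4 N·m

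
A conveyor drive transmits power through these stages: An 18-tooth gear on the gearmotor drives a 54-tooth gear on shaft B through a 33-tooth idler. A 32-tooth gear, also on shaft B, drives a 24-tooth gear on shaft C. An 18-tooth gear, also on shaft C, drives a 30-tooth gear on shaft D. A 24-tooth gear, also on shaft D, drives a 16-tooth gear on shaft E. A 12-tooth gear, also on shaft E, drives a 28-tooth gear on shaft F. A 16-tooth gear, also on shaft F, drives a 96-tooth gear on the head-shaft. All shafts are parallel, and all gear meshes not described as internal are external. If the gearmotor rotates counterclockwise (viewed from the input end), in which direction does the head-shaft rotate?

clockwise

the gearmotor → shaft B: driver → idler → driven is 2 external meshes, 2 reversals → CCW.
shaft B → shaft C: external mesh, 1 reversal → CW.
shaft C → shaft D: external mesh, 1 reversal → CCW.
shaft D → shaft E: external mesh, 1 reversal → CW.
shaft E → shaft F: external mesh, 1 reversal → CCW.
shaft F → the head-shaft: external mesh, 1 reversal → CW.
7 reversals in total — an odd number — so the head-shaft turns opposite to the gearmotor.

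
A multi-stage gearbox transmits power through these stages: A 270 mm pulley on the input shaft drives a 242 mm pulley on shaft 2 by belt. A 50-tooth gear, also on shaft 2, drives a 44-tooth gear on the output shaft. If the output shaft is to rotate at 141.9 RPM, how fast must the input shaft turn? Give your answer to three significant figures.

112 RPM

Overall ratio R = 0.8963 × 0.88 = 0.78874.
Required input speed = output speed × R = 141.9 × 0.78874 = 111.92 RPM.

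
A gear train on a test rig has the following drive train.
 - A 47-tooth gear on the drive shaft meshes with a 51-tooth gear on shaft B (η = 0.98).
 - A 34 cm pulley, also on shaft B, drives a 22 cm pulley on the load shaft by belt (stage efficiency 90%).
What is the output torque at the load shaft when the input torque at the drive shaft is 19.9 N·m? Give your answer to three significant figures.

12.3 N·m

Gear mesh: ratio = 51/47 = 1.0851; torque at shaft B = 19.9 × 1.0851 × 0.98 = 21.162 N·m.
Belt: ratio = 22/34 = 0.64706; torque at the load shaft = 21.162 × 0.64706 × 0.90 = 12.324 N·m.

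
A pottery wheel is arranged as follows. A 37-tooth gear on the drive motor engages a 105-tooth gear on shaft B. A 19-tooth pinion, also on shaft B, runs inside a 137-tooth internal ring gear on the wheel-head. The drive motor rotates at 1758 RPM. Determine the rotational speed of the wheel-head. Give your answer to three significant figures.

85.9 RPM

Gear mesh: ratio = 105/37 = 2.8378, so shaft B turns at 1758 / 2.8378 = 619.49 RPM.
Internal gear: ratio = 137/19 = 7.2105, so the wheel-head turns at 619.49 / 7.2105 = 85.914 RPM.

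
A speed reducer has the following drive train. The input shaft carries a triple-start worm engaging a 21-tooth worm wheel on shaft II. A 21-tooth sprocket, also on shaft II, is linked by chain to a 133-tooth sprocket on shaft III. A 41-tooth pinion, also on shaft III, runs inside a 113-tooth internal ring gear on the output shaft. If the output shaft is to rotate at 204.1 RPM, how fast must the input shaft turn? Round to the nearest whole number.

Overall ratio R = 7 × 6.3333 × 2.7561 = 122.19.
Required input speed = output speed × R = 204.1 × 122.19 = 24938 RPM.

24938 RPM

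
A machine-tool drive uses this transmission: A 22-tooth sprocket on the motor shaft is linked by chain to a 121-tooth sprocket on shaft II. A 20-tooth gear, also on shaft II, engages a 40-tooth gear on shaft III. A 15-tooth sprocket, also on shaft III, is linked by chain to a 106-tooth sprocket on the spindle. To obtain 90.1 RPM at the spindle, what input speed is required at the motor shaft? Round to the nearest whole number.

7004 RPM

Overall ratio R = 5.5 × 2 × 7.0667 = 77.733.
Required input speed = output speed × R = 90.1 × 77.733 = 7003.8 RPM.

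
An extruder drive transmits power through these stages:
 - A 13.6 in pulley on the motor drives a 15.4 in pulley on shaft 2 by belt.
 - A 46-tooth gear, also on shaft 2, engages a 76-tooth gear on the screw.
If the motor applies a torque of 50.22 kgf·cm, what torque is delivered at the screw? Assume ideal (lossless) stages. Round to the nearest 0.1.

belt 15.4/13.6 = 1.1324 → τ = 50.22·1.1324 = 56.867 kgf·cm
gear mesh 76/46 = 1.6522 → τ = 56.867·1.6522 = 93.954 kgf·cm

94.0 kgf·cm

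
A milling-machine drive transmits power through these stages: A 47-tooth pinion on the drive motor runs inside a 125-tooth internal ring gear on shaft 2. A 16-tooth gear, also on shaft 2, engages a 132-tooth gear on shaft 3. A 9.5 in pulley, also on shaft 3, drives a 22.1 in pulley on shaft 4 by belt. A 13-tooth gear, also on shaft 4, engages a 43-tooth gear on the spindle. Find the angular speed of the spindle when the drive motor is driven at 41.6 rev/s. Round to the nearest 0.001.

the drive motor → shaft 2 (internal gear, 125/47): 41.6 ÷ 2.6596 = 15.642 rev/s
shaft 2 → shaft 3 (gear mesh, 132/16): 15.642 ÷ 8.25 = 1.896 rev/s
shaft 3 → shaft 4 (belt, 22.1/9.5): 1.896 ÷ 2.3263 = 0.815 rev/s
shaft 4 → the spindle (gear mesh, 43/13): 0.815 ÷ 3.3077 = 0.2464 rev/s

0.246 rev/s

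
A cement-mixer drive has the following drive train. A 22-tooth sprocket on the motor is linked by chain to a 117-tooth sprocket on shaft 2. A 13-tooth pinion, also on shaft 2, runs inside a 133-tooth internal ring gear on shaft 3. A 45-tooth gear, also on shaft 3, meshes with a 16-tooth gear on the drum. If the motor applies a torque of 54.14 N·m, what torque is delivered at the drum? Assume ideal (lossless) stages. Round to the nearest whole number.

1047 N·m

Chain: ratio = 117/22 = 5.3182; torque at shaft 2 = 54.14 × 5.3182 = 287.93 N·m.
Internal gear: ratio = 133/13 = 10.231; torque at shaft 3 = 287.93 × 10.231 = 2945.7 N·m.
Gear mesh: ratio = 16/45 = 0.35556; torque at the drum = 2945.7 × 0.35556 = 1047.4 N·m.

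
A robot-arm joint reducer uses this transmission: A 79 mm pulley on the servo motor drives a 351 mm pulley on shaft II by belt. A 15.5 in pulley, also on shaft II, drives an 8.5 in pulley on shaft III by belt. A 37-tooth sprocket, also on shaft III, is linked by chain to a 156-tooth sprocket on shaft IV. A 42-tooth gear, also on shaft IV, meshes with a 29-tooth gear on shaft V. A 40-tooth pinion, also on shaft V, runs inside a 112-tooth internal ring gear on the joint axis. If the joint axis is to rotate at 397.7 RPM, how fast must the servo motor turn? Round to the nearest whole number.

Overall ratio R = 4.443 × 0.54839 × 4.2162 × 0.69048 × 2.8 = 19.861.
Required input speed = output speed × R = 397.7 × 19.861 = 7898.6 RPM.

7899 RPM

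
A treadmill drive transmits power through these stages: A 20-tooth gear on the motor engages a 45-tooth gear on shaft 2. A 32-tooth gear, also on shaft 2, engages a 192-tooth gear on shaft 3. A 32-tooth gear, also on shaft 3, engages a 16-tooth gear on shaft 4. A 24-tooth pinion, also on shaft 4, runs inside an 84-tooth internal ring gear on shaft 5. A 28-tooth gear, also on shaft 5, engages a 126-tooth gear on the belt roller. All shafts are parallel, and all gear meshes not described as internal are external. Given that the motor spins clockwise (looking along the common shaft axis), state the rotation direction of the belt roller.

clockwise

the motor → shaft 2: external mesh, 1 reversal → CCW.
shaft 2 → shaft 3: external mesh, 1 reversal → CW.
shaft 3 → shaft 4: external mesh, 1 reversal → CCW.
shaft 4 → shaft 5: internal mesh, same direction → CCW.
shaft 5 → the belt roller: external mesh, 1 reversal → CW.
4 reversals in total — an even number — so the belt roller turns the same way as the motor.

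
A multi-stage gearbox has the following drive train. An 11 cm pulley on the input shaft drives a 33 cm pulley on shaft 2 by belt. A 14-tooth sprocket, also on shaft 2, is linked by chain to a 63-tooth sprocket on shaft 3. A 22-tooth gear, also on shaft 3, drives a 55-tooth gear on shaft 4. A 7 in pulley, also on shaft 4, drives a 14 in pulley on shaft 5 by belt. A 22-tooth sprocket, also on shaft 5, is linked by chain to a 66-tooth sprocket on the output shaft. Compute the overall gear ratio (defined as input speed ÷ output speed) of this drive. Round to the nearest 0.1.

202.5

Each stage contributes driven/driver: belt 33/11 = 3, chain 63/14 = 4.5, gear mesh 55/22 = 2.5, belt 14/7 = 2, chain 66/22 = 3.
Overall: 3 × 4.5 × 2.5 × 2 × 3 = 202.5.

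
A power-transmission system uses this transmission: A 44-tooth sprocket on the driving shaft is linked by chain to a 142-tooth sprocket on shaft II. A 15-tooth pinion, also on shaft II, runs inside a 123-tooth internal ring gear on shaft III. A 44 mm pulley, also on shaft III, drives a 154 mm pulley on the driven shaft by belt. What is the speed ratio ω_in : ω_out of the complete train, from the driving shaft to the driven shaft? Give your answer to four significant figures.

92.62

Each stage contributes driven/driver: chain 142/44 = 3.2273, internal gear 123/15 = 8.2, belt 154/44 = 3.5.
Overall: 3.2273 × 8.2 × 3.5 = 92.623.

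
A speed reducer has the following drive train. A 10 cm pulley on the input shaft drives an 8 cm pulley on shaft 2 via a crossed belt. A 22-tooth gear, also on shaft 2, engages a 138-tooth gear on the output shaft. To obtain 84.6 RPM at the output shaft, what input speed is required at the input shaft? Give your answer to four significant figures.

424.5 RPM

Overall ratio R = 0.8 × 6.2727 = 5.0182.
Required input speed = output speed × R = 84.6 × 5.0182 = 424.54 RPM.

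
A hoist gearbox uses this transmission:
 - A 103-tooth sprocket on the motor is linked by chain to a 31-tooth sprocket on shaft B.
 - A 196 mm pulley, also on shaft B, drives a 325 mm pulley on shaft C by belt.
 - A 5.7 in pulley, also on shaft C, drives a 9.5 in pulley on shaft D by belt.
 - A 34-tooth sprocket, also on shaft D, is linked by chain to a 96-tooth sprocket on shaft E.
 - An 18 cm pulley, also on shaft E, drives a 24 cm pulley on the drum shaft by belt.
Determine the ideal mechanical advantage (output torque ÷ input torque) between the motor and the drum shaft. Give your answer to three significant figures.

3.13

Each stage contributes driven/driver: chain 31/103 = 0.30097, belt 325/196 = 1.6582, belt 9.5/5.7 = 1.6667, chain 96/34 = 2.8235, belt 24/18 = 1.3333.
Overall: 0.30097 × 1.6582 × 1.6667 × 2.8235 × 1.3333 = 3.1313.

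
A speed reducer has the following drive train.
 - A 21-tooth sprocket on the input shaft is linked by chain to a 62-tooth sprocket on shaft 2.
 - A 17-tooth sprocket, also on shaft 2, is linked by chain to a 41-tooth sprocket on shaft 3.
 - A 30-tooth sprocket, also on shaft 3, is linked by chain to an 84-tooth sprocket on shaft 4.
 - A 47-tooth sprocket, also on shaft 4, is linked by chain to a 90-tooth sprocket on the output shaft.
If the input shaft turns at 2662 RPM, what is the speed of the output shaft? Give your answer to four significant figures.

69.73 RPM

chain 62/21 = 2.9524 → 2662/2.9524 = 901.65 RPM
chain 41/17 = 2.4118 → 901.65/2.4118 = 373.85 RPM
chain 84/30 = 2.8 → 373.85/2.8 = 133.52 RPM
chain 90/47 = 1.9149 → 133.52/1.9149 = 69.727 RPM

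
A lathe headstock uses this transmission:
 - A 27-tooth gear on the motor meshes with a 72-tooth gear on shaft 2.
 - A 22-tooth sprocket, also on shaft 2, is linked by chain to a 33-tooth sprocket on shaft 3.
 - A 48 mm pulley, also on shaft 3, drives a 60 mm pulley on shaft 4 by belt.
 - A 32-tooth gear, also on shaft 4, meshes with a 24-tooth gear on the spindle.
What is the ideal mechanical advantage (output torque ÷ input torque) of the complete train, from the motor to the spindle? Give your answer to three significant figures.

3.75

Each stage contributes driven/driver: gear mesh 72/27 = 2.6667, chain 33/22 = 1.5, belt 60/48 = 1.25, gear mesh 24/32 = 0.75.
Overall: 2.6667 × 1.5 × 1.25 × 0.75 = 3.75.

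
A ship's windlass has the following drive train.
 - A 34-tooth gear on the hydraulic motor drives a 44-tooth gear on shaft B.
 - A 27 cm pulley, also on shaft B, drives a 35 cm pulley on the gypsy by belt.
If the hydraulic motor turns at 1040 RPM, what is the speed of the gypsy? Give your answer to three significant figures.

620 RPM

Gear mesh: ratio = 44/34 = 1.2941, so shaft B turns at 1040 / 1.2941 = 803.64 RPM.
Belt: ratio = 35/27 = 1.2963, so the gypsy turns at 803.64 / 1.2963 = 619.95 RPM.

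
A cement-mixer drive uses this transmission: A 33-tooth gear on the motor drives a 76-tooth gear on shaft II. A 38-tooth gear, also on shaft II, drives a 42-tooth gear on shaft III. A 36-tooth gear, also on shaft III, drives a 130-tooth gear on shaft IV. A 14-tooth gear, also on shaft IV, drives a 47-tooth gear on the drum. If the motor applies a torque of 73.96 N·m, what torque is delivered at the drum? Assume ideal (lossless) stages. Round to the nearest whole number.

After the gear mesh (76/33): 73.96 × 2.303 = 170.33 N·m
After the gear mesh (42/38): 170.33 × 1.1053 = 188.26 N·m
After the gear mesh (130/36): 188.26 × 3.6111 = 679.83 N·m
After the gear mesh (47/14): 679.83 × 3.3571 = 2282.3 N·m

2282 N·m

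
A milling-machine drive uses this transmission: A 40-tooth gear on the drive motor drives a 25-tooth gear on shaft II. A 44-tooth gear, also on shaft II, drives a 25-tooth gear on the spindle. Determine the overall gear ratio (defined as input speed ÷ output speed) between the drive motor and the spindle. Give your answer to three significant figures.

0.355

Each stage contributes driven/driver: gear mesh 25/40 = 0.625, gear mesh 25/44 = 0.56818.
Overall: 0.625 × 0.56818 = 0.35511.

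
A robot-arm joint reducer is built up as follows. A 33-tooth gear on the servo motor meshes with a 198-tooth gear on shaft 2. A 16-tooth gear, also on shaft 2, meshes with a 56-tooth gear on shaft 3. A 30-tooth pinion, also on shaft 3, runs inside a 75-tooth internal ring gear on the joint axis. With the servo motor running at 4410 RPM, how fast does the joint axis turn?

the servo motor → shaft 2 (gear mesh, 198/33): 4410 ÷ 6 = 735 RPM
shaft 2 → shaft 3 (gear mesh, 56/16): 735 ÷ 3.5 = 210 RPM
shaft 3 → the joint axis (internal gear, 75/30): 210 ÷ 2.5 = 84 RPM

84 RPM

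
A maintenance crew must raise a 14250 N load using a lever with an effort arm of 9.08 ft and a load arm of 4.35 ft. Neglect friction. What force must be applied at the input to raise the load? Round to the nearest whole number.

Lever MA = effort arm / load arm = 9.08/4.35 = 2.0874.
Effort = load / MA = 14250 / 2.0874 = 6826.8 N.

6827 N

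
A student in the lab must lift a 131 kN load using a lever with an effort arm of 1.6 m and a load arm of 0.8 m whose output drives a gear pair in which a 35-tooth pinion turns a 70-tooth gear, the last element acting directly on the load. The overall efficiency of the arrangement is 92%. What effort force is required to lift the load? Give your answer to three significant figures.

Lever MA = effort arm / load arm = 1.6/0.8 = 2.
Gear pair MA = 70/35 = 2.
Combined ideal MA = 2 × 2 = 4.
Actual MA = 4 × 0.92 = 3.68.
Effort = load / actual MA = 131 / 3.68 = 35.598 kN.

35.6 kN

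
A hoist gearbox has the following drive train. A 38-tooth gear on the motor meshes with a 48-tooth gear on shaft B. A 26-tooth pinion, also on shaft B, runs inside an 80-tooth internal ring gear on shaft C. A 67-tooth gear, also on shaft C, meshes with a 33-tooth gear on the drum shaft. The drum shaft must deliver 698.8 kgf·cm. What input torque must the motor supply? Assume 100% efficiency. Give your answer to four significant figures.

365.0 kgf·cm

Overall ratio R = 1.2632 × 3.0769 × 0.49254 = 1.9143.
Input torque = output torque / R = 698.8 / 1.9143 = 365.04 kgf·cm.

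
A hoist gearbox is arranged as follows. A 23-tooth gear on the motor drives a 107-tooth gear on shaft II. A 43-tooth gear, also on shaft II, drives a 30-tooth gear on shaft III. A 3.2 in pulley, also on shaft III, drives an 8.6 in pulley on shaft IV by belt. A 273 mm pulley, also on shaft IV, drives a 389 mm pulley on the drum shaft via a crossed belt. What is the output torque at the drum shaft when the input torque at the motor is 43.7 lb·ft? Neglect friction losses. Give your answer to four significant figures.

543.2 lb·ft

gear mesh 107/23 = 4.6522 → τ = 43.7·4.6522 = 203.3 lb·ft
gear mesh 30/43 = 0.69767 → τ = 203.3·0.69767 = 141.84 lb·ft
belt 8.6/3.2 = 2.6875 → τ = 141.84·2.6875 = 381.19 lb·ft
belt 389/273 = 1.4249 → τ = 381.19·1.4249 = 543.16 lb·ft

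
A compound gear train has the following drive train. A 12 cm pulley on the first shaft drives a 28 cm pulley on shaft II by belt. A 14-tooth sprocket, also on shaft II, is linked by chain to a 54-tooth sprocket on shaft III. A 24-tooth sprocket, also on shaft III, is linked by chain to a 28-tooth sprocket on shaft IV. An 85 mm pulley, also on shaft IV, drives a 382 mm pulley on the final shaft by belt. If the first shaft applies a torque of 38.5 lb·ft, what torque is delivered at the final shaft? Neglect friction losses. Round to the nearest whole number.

Belt: ratio = 28/12 = 2.3333; torque at shaft II = 38.5 × 2.3333 = 89.833 lb·ft.
Chain: ratio = 54/14 = 3.8571; torque at shaft III = 89.833 × 3.8571 = 346.5 lb·ft.
Chain: ratio = 28/24 = 1.1667; torque at shaft IV = 346.5 × 1.1667 = 404.25 lb·ft.
Belt: ratio = 382/85 = 4.4941; torque at the final shaft = 404.25 × 4.4941 = 1816.7 lb·ft.

1817 lb·ft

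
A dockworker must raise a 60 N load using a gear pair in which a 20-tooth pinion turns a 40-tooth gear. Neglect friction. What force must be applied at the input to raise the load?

Gear pair MA = 40/20 = 2.
Effort = load / MA = 60 / 2 = 30 N.

30 N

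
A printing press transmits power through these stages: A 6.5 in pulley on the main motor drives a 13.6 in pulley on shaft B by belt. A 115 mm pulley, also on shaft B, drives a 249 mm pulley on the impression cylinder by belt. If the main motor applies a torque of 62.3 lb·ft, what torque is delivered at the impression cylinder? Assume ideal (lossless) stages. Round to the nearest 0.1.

282.2 lb·ft

belt 13.6/6.5 = 2.0923 → τ = 62.3·2.0923 = 130.35 lb·ft
belt 249/115 = 2.1652 → τ = 130.35·2.1652 = 282.24 lb·ft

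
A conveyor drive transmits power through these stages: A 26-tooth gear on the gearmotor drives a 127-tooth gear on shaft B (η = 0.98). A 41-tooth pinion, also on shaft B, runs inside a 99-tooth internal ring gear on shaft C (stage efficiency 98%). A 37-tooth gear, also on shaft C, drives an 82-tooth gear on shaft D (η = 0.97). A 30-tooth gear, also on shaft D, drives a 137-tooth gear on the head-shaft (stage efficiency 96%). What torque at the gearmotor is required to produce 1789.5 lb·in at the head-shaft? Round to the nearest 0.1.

Overall ratio R = 4.8846 × 2.4146 × 2.2162 × 4.5667 = 119.37; overall efficiency η = 0.98 × 0.98 × 0.97 × 0.96 = 0.8943.
Input torque = output torque / (R × η) = 1789.5 / (119.37 × 0.8943) = 16.763 lb·in.

16.8 lb·in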